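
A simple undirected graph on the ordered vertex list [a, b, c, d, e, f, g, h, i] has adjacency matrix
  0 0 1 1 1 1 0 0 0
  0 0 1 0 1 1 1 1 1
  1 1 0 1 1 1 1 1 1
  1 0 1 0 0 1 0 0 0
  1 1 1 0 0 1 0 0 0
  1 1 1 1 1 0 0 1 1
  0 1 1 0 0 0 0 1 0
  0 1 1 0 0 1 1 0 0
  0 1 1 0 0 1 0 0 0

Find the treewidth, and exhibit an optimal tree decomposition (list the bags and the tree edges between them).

The largest bag has 4 vertices, giving width 3; this decomposition certifies tw(G) ≤ 3. For the lower bound, the 4 vertices {b, c, g, h} are pairwise adjacent, and any tree decomposition puts a clique entirely inside one bag — forcing width ≥ 3. Hence tw(G) = 3 exactly.

Treewidth 3.
One optimal decomposition is:
Bags: B1 = {b, c, e, f}  B2 = {a, c, e, f}  B3 = {a, c, d, f}  B4 = {b, c, f, h}  B5 = {b, c, g, h}  B6 = {b, c, f, i}
Tree: B1–B2, B2–B3, B1–B4, B4–B5, B4–B6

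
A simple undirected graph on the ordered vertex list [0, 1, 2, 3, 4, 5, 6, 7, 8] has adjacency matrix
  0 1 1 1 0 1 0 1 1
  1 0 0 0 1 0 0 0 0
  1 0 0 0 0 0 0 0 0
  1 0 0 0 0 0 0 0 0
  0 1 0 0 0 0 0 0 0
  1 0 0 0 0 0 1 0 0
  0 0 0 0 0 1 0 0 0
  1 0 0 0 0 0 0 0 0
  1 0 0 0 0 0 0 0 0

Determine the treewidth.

1

A width-1 tree decomposition is:
Bags: B1 = {0, 7}  B2 = {0, 1}  B3 = {0, 8}  B4 = {1, 4}  B5 = {0, 5}  B6 = {0, 2}  B7 = {0, 3}  B8 = {5, 6}
Tree: B1–B2, B2–B3, B2–B4, B2–B5, B3–B6, B1–B7, B5–B8
The largest bag has 2 vertices, giving width 1; this decomposition certifies tw(G) ≤ 1. Any graph with an edge has treewidth ≥ 1, and G has the edge 7–0. Combining the bounds, tw(G) = 1.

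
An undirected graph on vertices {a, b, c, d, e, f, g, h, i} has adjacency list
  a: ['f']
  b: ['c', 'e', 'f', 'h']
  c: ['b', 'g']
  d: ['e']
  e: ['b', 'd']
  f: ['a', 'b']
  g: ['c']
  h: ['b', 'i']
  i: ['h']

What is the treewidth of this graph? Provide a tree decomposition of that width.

Treewidth 1.
Bags: B1 = {b, h}  B2 = {b, e}  B3 = {b, c}  B4 = {b, f}  B5 = {a, f}  B6 = {d, e}  B7 = {h, i}  B8 = {c, g}
Tree: B1–B2, B2–B3, B3–B4, B4–B5, B2–B6, B1–B7, B3–B8

The largest bag has 2 vertices, giving width 1; this decomposition certifies tw(G) ≤ 1. Since G has at least one edge (e.g. h–b), it is not an edgeless graph, so tw(G) ≥ 1. The upper and lower bounds meet at 1, so that is the treewidth.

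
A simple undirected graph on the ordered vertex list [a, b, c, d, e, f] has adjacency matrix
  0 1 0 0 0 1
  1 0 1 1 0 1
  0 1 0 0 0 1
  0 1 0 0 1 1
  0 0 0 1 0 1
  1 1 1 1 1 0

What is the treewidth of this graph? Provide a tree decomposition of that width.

Each bag holds 3 vertices, so the decomposition has width 2, which upper-bounds the treewidth. For the lower bound, the 3 vertices {d, e, f} are pairwise adjacent, and any tree decomposition puts a clique entirely inside one bag — forcing width ≥ 2. Combining the bounds, tw(G) = 2.

Treewidth 2.
One optimal decomposition is:
Bags: B1 = {b, c, f}  B2 = {a, b, f}  B3 = {b, d, f}  B4 = {d, e, f}
Tree: B1–B2, B1–B3, B3–B4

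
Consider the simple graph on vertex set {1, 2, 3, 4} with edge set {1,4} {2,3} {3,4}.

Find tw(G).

1

A width-1 tree decomposition is:
Bags: B1 = {1, 4}  B2 = {3, 4}  B3 = {2, 3}
Tree: B1–B2, B2–B3
Every bag has size at most 2, so the width is 2 − 1 = 1 and tw(G) ≤ 1. Any graph with an edge has treewidth ≥ 1, and G has the edge 1–4. The upper and lower bounds meet at 1, so that is the treewidth.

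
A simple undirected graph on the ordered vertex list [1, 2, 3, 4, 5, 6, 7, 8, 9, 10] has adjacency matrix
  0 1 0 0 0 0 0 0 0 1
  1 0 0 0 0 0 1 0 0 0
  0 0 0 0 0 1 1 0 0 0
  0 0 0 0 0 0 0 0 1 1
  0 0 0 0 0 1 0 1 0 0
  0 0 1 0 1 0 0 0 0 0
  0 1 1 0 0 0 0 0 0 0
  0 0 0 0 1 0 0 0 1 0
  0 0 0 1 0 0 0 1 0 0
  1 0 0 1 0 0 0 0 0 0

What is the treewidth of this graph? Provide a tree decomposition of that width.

Every bag has size at most 3, so the width is 3 − 1 = 2 and tw(G) ≤ 2. The edges 2–7–3–6–5–8–9–4–10–1–2 form a cycle, so G is not a tree and its treewidth is at least 2. Combining the bounds, tw(G) = 2.

Treewidth 2.
Bags: B1 = {2, 3, 7}  B2 = {2, 3, 6}  B3 = {2, 5, 6}  B4 = {2, 5, 8}  B5 = {2, 8, 9}  B6 = {2, 4, 9}  B7 = {2, 4, 10}  B8 = {1, 2, 10}
Tree: B1–B2, B2–B3, B3–B4, B4–B5, B5–B6, B6–B7, B7–B8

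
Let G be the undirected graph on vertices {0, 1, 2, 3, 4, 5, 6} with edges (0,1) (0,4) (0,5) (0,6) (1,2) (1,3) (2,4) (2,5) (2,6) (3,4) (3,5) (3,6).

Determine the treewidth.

A width-3 tree decomposition is:
Bags: B1 = {0, 2, 3, 4}  B2 = {0, 1, 2, 3}  B3 = {0, 2, 3, 5}  B4 = {0, 2, 3, 6}
Tree: B1–B2, B2–B3, B3–B4
The largest bag has 4 vertices, giving width 3; this decomposition certifies tw(G) ≤ 3. For the lower bound: the 4 vertex sets {0,4}, {1,3}, {2}, {5} are disjoint, each induces a connected subgraph, and every pair is joined by at least one edge of G. Contracting each set to a single vertex therefore yields K_{4} as a minor, and since treewidth is minor-monotone, tw(G) ≥ tw(K_{4}) = 3. Combining the bounds, tw(G) = 3.

3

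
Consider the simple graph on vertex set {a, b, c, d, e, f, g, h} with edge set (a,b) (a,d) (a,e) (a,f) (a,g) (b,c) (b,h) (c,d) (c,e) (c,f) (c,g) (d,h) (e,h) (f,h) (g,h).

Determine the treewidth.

A width-3 tree decomposition is:
Bags: B1 = {a, c, g, h}  B2 = {a, c, e, h}  B3 = {a, c, f, h}  B4 = {a, c, d, h}  B5 = {a, b, c, h}
Tree: B1–B2, B2–B3, B3–B4, B4–B5
Each bag holds 4 vertices, so the decomposition has width 3, which upper-bounds the treewidth. For the lower bound: the 4 vertex sets {a,g}, {e,h}, {c}, {f} are disjoint, each induces a connected subgraph, and every pair is joined by at least one edge of G. Contracting each set to a single vertex therefore yields K_{4} as a minor, and since treewidth is minor-monotone, tw(G) ≥ tw(K_{4}) = 3. The upper and lower bounds meet at 3, so that is the treewidth.

3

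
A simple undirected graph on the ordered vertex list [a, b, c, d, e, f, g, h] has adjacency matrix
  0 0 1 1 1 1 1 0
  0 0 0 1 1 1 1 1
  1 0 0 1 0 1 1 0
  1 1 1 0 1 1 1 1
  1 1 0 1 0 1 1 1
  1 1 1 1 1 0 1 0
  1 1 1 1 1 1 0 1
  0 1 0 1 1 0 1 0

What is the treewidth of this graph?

4

A width-4 tree decomposition is:
Bags: B1 = {a, d, e, f, g}  B2 = {b, d, e, f, g}  B3 = {a, c, d, f, g}  B4 = {b, d, e, g, h}
Tree: B1–B2, B1–B3, B2–B4
The largest bag has 5 vertices, giving width 4; this decomposition certifies tw(G) ≤ 4. Conversely, {b, d, e, g, h} is a clique of size 5, and the vertices of any clique must share a bag in every tree decomposition; so some bag has ≥ 5 vertices and tw(G) ≥ 4. Therefore the treewidth is 4.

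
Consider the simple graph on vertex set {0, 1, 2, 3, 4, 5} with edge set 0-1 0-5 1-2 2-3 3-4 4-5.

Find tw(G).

2

A width-2 tree decomposition is:
Bags: B1 = {0, 1, 2}  B2 = {0, 2, 3}  B3 = {0, 3, 4}  B4 = {0, 4, 5}
Tree: B1–B2, B2–B3, B3–B4
Every bag has size at most 3, so the width is 3 − 1 = 2 and tw(G) ≤ 2. Since 0–1–2–3–4–5–0 is a cycle in G, G is not acyclic. Forests are exactly the graphs of treewidth ≤ 1, so tw(G) ≥ 2. Hence tw(G) = 2 exactly.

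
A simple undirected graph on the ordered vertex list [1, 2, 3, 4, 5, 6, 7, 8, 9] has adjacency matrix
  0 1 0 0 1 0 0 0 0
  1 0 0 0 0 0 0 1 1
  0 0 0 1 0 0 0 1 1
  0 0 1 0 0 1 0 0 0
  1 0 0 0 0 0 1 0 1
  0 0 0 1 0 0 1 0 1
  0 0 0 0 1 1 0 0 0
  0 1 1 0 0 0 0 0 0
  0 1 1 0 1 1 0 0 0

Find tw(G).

3

A width-3 tree decomposition is:
Bags: B1 = {3, 4, 6, 8}  B2 = {3, 6, 8, 9}  B3 = {2, 6, 8, 9}  B4 = {2, 6, 7, 9}  B5 = {2, 5, 7, 9}  B6 = {1, 2, 5, 7}
Tree: B1–B2, B2–B3, B3–B4, B4–B5, B5–B6
Every bag has size at most 4, so the width is 4 − 1 = 3 and tw(G) ≤ 3. For the lower bound: the 4 vertex sets {3,4,8}, {6}, {9}, {1,2,5,7} are disjoint, each induces a connected subgraph, and every pair is joined by at least one edge of G. Contracting each set to a single vertex therefore yields K_{4} as a minor, and since treewidth is minor-monotone, tw(G) ≥ tw(K_{4}) = 3. Combining the bounds, tw(G) = 3.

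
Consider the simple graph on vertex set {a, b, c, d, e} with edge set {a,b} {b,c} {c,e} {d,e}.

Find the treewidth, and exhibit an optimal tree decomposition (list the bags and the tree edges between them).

The largest bag has 2 vertices, giving width 1; this decomposition certifies tw(G) ≤ 1. Since G has at least one edge (e.g. c–e), it is not an edgeless graph, so tw(G) ≥ 1. Combining the bounds, tw(G) = 1.

Treewidth 1.
One optimal decomposition is:
Bags: B1 = {c, e}  B2 = {b, c}  B3 = {d, e}  B4 = {a, b}
Tree: B1–B2, B1–B3, B2–B4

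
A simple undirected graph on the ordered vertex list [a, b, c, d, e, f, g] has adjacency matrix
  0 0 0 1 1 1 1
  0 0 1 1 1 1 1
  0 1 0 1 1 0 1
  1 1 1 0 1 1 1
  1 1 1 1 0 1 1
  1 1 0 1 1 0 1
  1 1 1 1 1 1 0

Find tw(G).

A width-4 tree decomposition is:
Bags: B1 = {b, d, e, f, g}  B2 = {b, c, d, e, g}  B3 = {a, d, e, f, g}
Tree: B1–B2, B1–B3
Each bag holds 5 vertices, so the decomposition has width 4, which upper-bounds the treewidth. For the lower bound, the 5 vertices {b, c, d, e, g} are pairwise adjacent, and any tree decomposition puts a clique entirely inside one bag — forcing width ≥ 4. The upper and lower bounds meet at 4, so that is the treewidth.

4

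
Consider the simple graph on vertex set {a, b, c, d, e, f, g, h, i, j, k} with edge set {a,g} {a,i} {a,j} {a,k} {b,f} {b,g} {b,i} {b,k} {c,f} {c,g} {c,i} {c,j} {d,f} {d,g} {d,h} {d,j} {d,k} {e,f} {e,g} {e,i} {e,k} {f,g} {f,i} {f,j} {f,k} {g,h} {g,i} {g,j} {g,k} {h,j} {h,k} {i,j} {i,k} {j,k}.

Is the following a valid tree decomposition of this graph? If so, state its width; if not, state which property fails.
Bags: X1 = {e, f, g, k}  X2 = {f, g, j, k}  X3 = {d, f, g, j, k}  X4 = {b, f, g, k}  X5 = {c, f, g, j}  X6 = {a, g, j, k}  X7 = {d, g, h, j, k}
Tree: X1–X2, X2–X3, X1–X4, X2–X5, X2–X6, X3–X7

No — vertex i appears in no bag.

A tree decomposition must satisfy three properties: every vertex lies in some bag; for every edge, both endpoints lie together in some bag; and for every vertex, the bags containing it form a connected subtree. Here vertex i appears in no bag, so the decomposition is invalid.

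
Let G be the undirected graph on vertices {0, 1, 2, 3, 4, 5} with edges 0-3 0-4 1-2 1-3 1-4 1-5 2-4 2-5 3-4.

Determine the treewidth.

2

A width-2 tree decomposition is:
Bags: B1 = {1, 3, 4}  B2 = {0, 3, 4}  B3 = {1, 2, 4}  B4 = {1, 2, 5}
Tree: B1–B2, B1–B3, B3–B4
Each bag holds 3 vertices, so the decomposition has width 2, which upper-bounds the treewidth. On the other hand G contains the 3-clique {0, 3, 4}. A clique must lie in a single bag of any decomposition, so no decomposition can have width below 2. Therefore the treewidth is 2.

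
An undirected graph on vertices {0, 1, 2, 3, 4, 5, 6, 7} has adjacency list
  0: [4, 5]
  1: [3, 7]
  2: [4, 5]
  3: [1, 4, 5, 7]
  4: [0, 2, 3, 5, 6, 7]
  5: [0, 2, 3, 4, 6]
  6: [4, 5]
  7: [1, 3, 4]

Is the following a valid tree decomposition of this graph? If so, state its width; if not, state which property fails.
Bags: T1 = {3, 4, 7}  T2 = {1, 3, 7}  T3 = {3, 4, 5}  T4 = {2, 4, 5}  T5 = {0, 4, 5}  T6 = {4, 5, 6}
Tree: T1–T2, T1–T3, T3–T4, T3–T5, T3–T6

Every vertex of G appears in some bag (union = {0, 1, 2, 3, 4, 5, 6, 7}); every edge is covered by a bag; and for each vertex v the set of bags containing v is connected in the bag tree. The decomposition is therefore valid. The largest bag has 3 vertices, so the width is 2.

Yes; width 2.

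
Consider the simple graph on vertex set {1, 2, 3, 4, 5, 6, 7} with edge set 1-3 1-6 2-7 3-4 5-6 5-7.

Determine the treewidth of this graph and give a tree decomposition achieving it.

Treewidth 1.
One optimal decomposition is:
Bags: B1 = {3, 4}  B2 = {1, 3}  B3 = {1, 6}  B4 = {5, 6}  B5 = {5, 7}  B6 = {2, 7}
Tree: B1–B2, B2–B3, B3–B4, B4–B5, B5–B6

The largest bag has 2 vertices, giving width 1; this decomposition certifies tw(G) ≤ 1. Since G has at least one edge (e.g. 4–3), it is not an edgeless graph, so tw(G) ≥ 1. Therefore the treewidth is 1.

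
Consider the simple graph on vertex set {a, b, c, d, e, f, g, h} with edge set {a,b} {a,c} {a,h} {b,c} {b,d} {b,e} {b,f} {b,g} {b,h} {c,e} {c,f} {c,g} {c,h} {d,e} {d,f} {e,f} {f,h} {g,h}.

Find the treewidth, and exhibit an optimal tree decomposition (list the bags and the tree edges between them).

Treewidth 3.
Bags: B1 = {b, c, g, h}  B2 = {a, b, c, h}  B3 = {b, c, f, h}  B4 = {b, c, e, f}  B5 = {b, d, e, f}
Tree: B1–B2, B2–B3, B3–B4, B4–B5

Every bag has size at most 4, so the width is 4 − 1 = 3 and tw(G) ≤ 3. On the other hand G contains the 4-clique {b, d, e, f}. A clique must lie in a single bag of any decomposition, so no decomposition can have width below 3. The upper and lower bounds meet at 3, so that is the treewidth.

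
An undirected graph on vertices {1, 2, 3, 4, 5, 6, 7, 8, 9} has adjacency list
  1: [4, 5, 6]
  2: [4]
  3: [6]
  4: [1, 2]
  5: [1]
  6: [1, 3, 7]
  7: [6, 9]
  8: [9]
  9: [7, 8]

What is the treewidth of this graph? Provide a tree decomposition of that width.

The largest bag has 2 vertices, giving width 1; this decomposition certifies tw(G) ≤ 1. Any graph with an edge has treewidth ≥ 1, and G has the edge 4–1. Hence tw(G) = 1 exactly.

Treewidth 1.
Bags: B1 = {1, 4}  B2 = {1, 6}  B3 = {2, 4}  B4 = {6, 7}  B5 = {7, 9}  B6 = {8, 9}  B7 = {3, 6}  B8 = {1, 5}
Tree: B1–B2, B1–B3, B2–B4, B4–B5, B5–B6, B4–B7, B2–B8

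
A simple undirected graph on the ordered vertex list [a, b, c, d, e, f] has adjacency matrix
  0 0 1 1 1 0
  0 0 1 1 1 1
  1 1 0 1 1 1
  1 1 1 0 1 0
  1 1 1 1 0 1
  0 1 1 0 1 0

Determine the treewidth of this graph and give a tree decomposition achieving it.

Every bag has size at most 4, so the width is 4 − 1 = 3 and tw(G) ≤ 3. On the other hand G contains the 4-clique {a, c, d, e}. A clique must lie in a single bag of any decomposition, so no decomposition can have width below 3. Hence tw(G) = 3 exactly.

Treewidth 3.
One such decomposition:
Bags: B1 = {a, c, d, e}  B2 = {b, c, d, e}  B3 = {b, c, e, f}
Tree: B1–B2, B2–B3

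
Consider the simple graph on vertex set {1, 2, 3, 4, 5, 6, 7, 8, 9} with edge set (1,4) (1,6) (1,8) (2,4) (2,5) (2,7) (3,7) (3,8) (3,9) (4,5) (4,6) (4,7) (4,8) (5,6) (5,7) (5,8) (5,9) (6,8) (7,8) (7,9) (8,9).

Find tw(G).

A width-3 tree decomposition is:
Bags: B1 = {4, 5, 7, 8}  B2 = {4, 5, 6, 8}  B3 = {2, 4, 5, 7}  B4 = {1, 4, 6, 8}  B5 = {5, 7, 8, 9}  B6 = {3, 7, 8, 9}
Tree: B1–B2, B1–B3, B2–B4, B1–B5, B5–B6
The largest bag has 4 vertices, giving width 3; this decomposition certifies tw(G) ≤ 3. On the other hand G contains the 4-clique {3, 7, 8, 9}. A clique must lie in a single bag of any decomposition, so no decomposition can have width below 3. Combining the bounds, tw(G) = 3.

3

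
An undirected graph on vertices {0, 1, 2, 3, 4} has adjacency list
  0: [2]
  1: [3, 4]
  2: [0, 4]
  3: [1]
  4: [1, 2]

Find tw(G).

1

A width-1 tree decomposition is:
Bags: B1 = {0, 2}  B2 = {2, 4}  B3 = {1, 4}  B4 = {1, 3}
Tree: B1–B2, B2–B3, B3–B4
The largest bag has 2 vertices, giving width 1; this decomposition certifies tw(G) ≤ 1. Any graph with an edge has treewidth ≥ 1, and G has the edge 0–2. The upper and lower bounds meet at 1, so that is the treewidth.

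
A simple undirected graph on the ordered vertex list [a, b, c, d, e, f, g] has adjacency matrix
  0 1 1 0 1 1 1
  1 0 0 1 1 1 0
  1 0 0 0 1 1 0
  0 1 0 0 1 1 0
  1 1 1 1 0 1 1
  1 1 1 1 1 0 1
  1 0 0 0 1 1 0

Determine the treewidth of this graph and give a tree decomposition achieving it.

Treewidth 3.
Bags: B1 = {a, b, e, f}  B2 = {b, d, e, f}  B3 = {a, e, f, g}  B4 = {a, c, e, f}
Tree: B1–B2, B1–B3, B3–B4

The largest bag has 4 vertices, giving width 3; this decomposition certifies tw(G) ≤ 3. Conversely, {b, d, e, f} is a clique of size 4, and the vertices of any clique must share a bag in every tree decomposition; so some bag has ≥ 4 vertices and tw(G) ≥ 3. The upper and lower bounds meet at 3, so that is the treewidth.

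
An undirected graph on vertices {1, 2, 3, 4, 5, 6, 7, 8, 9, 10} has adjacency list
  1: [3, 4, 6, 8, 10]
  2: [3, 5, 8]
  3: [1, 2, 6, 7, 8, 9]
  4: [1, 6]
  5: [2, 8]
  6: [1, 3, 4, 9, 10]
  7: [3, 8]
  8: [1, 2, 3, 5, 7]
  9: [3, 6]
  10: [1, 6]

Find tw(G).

2

A width-2 tree decomposition is:
Bags: B1 = {2, 3, 8}  B2 = {1, 3, 8}  B3 = {1, 3, 6}  B4 = {3, 7, 8}  B5 = {1, 6, 10}  B6 = {1, 4, 6}  B7 = {3, 6, 9}  B8 = {2, 5, 8}
Tree: B1–B2, B2–B3, B1–B4, B3–B5, B5–B6, B3–B7, B1–B8
Every bag has size at most 3, so the width is 3 − 1 = 2 and tw(G) ≤ 2. Conversely, {1, 6, 10} is a clique of size 3, and the vertices of any clique must share a bag in every tree decomposition; so some bag has ≥ 3 vertices and tw(G) ≥ 2. Therefore the treewidth is 2.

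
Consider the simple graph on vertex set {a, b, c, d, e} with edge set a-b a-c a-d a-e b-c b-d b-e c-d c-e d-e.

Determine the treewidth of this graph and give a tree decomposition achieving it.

Treewidth 4.
Bags: B1 = {a, b, c, d, e}
Tree: (single bag)

A single bag containing all 5 vertices is trivially a valid decomposition of width 4. On the other hand G contains the 5-clique {a, b, c, d, e}. A clique must lie in a single bag of any decomposition, so no decomposition can have width below 4. Hence tw(G) = 4 exactly.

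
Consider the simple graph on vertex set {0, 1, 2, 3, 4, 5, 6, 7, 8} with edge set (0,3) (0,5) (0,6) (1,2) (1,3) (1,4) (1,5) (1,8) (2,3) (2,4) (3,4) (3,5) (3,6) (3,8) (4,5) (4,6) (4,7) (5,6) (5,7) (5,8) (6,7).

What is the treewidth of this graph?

3

A width-3 tree decomposition is:
Bags: B1 = {0, 3, 5, 6}  B2 = {3, 4, 5, 6}  B3 = {4, 5, 6, 7}  B4 = {1, 3, 4, 5}  B5 = {1, 3, 5, 8}  B6 = {1, 2, 3, 4}
Tree: B1–B2, B2–B3, B2–B4, B4–B5, B4–B6
The largest bag has 4 vertices, giving width 3; this decomposition certifies tw(G) ≤ 3. Conversely, {1, 2, 3, 4} is a clique of size 4, and the vertices of any clique must share a bag in every tree decomposition; so some bag has ≥ 4 vertices and tw(G) ≥ 3. Combining the bounds, tw(G) = 3.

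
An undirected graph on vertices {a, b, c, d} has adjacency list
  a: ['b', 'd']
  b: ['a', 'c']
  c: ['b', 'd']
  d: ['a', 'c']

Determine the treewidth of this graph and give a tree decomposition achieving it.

Every bag has size at most 3, so the width is 3 − 1 = 2 and tw(G) ≤ 2. For the lower bound, G contains the cycle b–c–d–a–b, so G is not a forest; only forests have treewidth ≤ 1, hence tw(G) ≥ 2. Hence tw(G) = 2 exactly.

Treewidth 2.
One such decomposition:
Bags: B1 = {b, c, d}  B2 = {a, b, d}
Tree: B1–B2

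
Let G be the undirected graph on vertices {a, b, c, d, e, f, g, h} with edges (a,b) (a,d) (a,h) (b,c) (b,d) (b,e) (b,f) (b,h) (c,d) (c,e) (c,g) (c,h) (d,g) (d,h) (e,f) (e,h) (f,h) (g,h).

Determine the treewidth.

3

A width-3 tree decomposition is:
Bags: B1 = {b, c, e, h}  B2 = {b, c, d, h}  B3 = {c, d, g, h}  B4 = {b, e, f, h}  B5 = {a, b, d, h}
Tree: B1–B2, B2–B3, B1–B4, B2–B5
Each bag holds 4 vertices, so the decomposition has width 3, which upper-bounds the treewidth. On the other hand G contains the 4-clique {c, d, g, h}. A clique must lie in a single bag of any decomposition, so no decomposition can have width below 3. The upper and lower bounds meet at 3, so that is the treewidth.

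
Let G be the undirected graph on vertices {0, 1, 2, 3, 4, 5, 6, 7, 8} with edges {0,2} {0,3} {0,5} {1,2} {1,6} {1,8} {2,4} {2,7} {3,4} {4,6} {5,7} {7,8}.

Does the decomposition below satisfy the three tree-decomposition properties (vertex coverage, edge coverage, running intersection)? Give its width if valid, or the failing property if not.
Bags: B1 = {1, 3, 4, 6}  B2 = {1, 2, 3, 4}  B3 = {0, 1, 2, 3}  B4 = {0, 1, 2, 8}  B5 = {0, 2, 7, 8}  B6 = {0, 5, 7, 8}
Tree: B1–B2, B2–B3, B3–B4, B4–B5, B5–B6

Yes; width 3.

Checking the three conditions: (i) the bags cover all of {0, 1, 2, 3, 4, 5, 6, 7, 8}; (ii) for each edge, some bag contains both endpoints; (iii) the bags containing any fixed vertex form a subtree. All hold, so the decomposition is valid with width 4 − 1 = 3.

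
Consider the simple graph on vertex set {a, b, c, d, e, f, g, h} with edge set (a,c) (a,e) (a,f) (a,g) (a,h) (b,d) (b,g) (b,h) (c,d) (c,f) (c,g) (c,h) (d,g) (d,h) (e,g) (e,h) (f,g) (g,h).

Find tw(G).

3

A width-3 tree decomposition is:
Bags: B1 = {a, e, g, h}  B2 = {a, c, g, h}  B3 = {c, d, g, h}  B4 = {a, c, f, g}  B5 = {b, d, g, h}
Tree: B1–B2, B2–B3, B2–B4, B3–B5
Each bag holds 4 vertices, so the decomposition has width 3, which upper-bounds the treewidth. Conversely, {c, d, g, h} is a clique of size 4, and the vertices of any clique must share a bag in every tree decomposition; so some bag has ≥ 4 vertices and tw(G) ≥ 3. Combining the bounds, tw(G) = 3.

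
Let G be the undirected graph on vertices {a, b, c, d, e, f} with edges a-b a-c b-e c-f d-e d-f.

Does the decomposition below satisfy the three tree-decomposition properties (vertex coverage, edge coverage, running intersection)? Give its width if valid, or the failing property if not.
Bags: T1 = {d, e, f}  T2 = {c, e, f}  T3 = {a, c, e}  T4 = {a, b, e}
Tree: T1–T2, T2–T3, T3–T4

Every vertex of G appears in some bag (union = {a, b, c, d, e, f}); every edge is covered by a bag; and for each vertex v the set of bags containing v is connected in the bag tree. The decomposition is therefore valid. The largest bag has 3 vertices, so the width is 2.

Yes; width 2.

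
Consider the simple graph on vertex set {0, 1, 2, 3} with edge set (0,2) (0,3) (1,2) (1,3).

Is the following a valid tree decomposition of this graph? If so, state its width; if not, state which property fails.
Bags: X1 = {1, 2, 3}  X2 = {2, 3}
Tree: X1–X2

No — vertex 0 appears in no bag.

A tree decomposition must satisfy three properties: every vertex lies in some bag; for every edge, both endpoints lie together in some bag; and for every vertex, the bags containing it form a connected subtree. Here vertex 0 appears in no bag, so the decomposition is invalid.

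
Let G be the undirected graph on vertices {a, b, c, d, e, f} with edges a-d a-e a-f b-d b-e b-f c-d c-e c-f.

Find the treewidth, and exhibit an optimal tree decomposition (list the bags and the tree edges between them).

The largest bag has 4 vertices, giving width 3; this decomposition certifies tw(G) ≤ 3. For the lower bound: the 4 vertex sets {a,e}, {c,d}, {f}, {b} are disjoint, each induces a connected subgraph, and every pair is joined by at least one edge of G. Contracting each set to a single vertex therefore yields K_{4} as a minor, and since treewidth is minor-monotone, tw(G) ≥ tw(K_{4}) = 3. The upper and lower bounds meet at 3, so that is the treewidth.

Treewidth 3.
One optimal decomposition is:
Bags: B1 = {a, d, e, f}  B2 = {c, d, e, f}  B3 = {b, d, e, f}
Tree: B1–B2, B2–B3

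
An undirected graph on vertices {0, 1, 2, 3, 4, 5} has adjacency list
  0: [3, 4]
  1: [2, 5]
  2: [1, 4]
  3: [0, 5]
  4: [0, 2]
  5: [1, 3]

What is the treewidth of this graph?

2

A width-2 tree decomposition is:
Bags: B1 = {1, 3, 5}  B2 = {0, 1, 3}  B3 = {0, 1, 4}  B4 = {1, 2, 4}
Tree: B1–B2, B2–B3, B3–B4
Every bag has size at most 3, so the width is 3 − 1 = 2 and tw(G) ≤ 2. For the lower bound, G contains the cycle 1–5–3–0–4–2–1, so G is not a forest; only forests have treewidth ≤ 1, hence tw(G) ≥ 2. Therefore the treewidth is 2.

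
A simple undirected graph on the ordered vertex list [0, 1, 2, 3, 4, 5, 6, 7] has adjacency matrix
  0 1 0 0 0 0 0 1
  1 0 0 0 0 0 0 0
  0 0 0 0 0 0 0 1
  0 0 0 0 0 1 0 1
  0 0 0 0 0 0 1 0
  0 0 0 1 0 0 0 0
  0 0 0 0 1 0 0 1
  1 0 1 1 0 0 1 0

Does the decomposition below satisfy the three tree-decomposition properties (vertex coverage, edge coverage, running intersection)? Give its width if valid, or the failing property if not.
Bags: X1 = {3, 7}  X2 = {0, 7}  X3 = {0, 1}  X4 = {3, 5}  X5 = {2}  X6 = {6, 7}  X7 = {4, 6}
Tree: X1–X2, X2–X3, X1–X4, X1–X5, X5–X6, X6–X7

No — edge (7,2) lies in no bag.

A tree decomposition must satisfy three properties: every vertex lies in some bag; for every edge, both endpoints lie together in some bag; and for every vertex, the bags containing it form a connected subtree. Here edge (7,2) lies in no bag, so the decomposition is invalid.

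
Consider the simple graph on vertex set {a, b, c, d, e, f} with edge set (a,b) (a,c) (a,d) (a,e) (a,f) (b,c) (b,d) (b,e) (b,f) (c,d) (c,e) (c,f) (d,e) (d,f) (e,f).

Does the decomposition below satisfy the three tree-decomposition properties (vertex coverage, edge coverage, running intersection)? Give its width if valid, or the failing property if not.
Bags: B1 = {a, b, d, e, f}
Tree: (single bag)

A tree decomposition must satisfy three properties: every vertex lies in some bag; for every edge, both endpoints lie together in some bag; and for every vertex, the bags containing it form a connected subtree. Here vertex c appears in no bag, so the decomposition is invalid.

No — vertex c appears in no bag.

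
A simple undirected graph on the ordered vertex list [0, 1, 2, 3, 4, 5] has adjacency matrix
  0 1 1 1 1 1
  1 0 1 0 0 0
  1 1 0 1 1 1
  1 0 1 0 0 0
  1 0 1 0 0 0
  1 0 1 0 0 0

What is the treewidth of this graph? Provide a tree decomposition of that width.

The largest bag has 3 vertices, giving width 2; this decomposition certifies tw(G) ≤ 2. On the other hand G contains the 3-clique {0, 1, 2}. A clique must lie in a single bag of any decomposition, so no decomposition can have width below 2. Therefore the treewidth is 2.

Treewidth 2.
Bags: B1 = {0, 2, 5}  B2 = {0, 2, 3}  B3 = {0, 1, 2}  B4 = {0, 2, 4}
Tree: B1–B2, B2–B3, B3–B4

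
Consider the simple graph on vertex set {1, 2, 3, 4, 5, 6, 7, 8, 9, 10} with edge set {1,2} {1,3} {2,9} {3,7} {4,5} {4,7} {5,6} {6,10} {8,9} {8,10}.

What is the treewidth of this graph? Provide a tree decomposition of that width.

Every bag has size at most 3, so the width is 3 − 1 = 2 and tw(G) ≤ 2. Since 4–5–6–10–8–9–2–1–3–7–4 is a cycle in G, G is not acyclic. Forests are exactly the graphs of treewidth ≤ 1, so tw(G) ≥ 2. The upper and lower bounds meet at 2, so that is the treewidth.

Treewidth 2.
One optimal decomposition is:
Bags: B1 = {4, 5, 6}  B2 = {4, 6, 10}  B3 = {4, 8, 10}  B4 = {4, 8, 9}  B5 = {2, 4, 9}  B6 = {1, 2, 4}  B7 = {1, 3, 4}  B8 = {3, 4, 7}
Tree: B1–B2, B2–B3, B3–B4, B4–B5, B5–B6, B6–B7, B7–B8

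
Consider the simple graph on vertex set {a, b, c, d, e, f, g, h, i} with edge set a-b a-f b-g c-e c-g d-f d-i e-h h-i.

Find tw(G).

A width-2 tree decomposition is:
Bags: B1 = {b, c, g}  B2 = {b, c, e}  B3 = {b, e, h}  B4 = {b, h, i}  B5 = {b, d, i}  B6 = {b, d, f}  B7 = {a, b, f}
Tree: B1–B2, B2–B3, B3–B4, B4–B5, B5–B6, B6–B7
Every bag has size at most 3, so the width is 3 − 1 = 2 and tw(G) ≤ 2. For the lower bound, G contains the cycle b–g–c–e–h–i–d–f–a–b, so G is not a forest; only forests have treewidth ≤ 1, hence tw(G) ≥ 2. The upper and lower bounds meet at 2, so that is the treewidth.

2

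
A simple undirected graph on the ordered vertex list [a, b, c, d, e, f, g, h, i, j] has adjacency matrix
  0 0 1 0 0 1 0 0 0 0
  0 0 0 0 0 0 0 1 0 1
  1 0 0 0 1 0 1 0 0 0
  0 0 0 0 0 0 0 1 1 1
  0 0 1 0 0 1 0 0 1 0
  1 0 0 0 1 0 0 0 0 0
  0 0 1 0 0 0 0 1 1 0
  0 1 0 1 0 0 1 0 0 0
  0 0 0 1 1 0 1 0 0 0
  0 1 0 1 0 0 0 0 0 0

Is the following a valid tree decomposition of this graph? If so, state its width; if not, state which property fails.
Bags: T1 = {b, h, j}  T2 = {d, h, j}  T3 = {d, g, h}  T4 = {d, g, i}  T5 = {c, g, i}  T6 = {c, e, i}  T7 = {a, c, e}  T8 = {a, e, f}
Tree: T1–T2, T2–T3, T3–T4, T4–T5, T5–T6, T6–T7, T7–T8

Yes; width 2.

Checking the three conditions: (i) the bags cover all of {a, b, c, d, e, f, g, h, i, j}; (ii) for each edge, some bag contains both endpoints; (iii) the bags containing any fixed vertex form a subtree. All hold, so the decomposition is valid with width 3 − 1 = 2.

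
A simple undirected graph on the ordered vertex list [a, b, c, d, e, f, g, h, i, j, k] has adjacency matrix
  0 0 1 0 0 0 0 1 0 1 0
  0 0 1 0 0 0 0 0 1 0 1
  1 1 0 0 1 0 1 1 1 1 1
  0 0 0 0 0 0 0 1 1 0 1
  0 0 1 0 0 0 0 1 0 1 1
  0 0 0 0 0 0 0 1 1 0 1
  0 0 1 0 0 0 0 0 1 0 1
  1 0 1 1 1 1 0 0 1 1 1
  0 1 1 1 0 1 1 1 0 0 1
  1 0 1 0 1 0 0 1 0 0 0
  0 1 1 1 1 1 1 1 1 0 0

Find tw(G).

3

A width-3 tree decomposition is:
Bags: B1 = {f, h, i, k}  B2 = {c, h, i, k}  B3 = {d, h, i, k}  B4 = {b, c, i, k}  B5 = {c, e, h, k}  B6 = {c, e, h, j}  B7 = {c, g, i, k}  B8 = {a, c, h, j}
Tree: B1–B2, B1–B3, B2–B4, B2–B5, B5–B6, B4–B7, B6–B8
The largest bag has 4 vertices, giving width 3; this decomposition certifies tw(G) ≤ 3. Conversely, {c, g, i, k} is a clique of size 4, and the vertices of any clique must share a bag in every tree decomposition; so some bag has ≥ 4 vertices and tw(G) ≥ 3. The upper and lower bounds meet at 3, so that is the treewidth.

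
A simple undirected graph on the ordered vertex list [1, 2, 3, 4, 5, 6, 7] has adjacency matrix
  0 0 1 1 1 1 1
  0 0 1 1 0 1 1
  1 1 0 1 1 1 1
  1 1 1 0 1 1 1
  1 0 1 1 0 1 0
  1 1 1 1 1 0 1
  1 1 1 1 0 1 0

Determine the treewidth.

4

A width-4 tree decomposition is:
Bags: B1 = {1, 3, 4, 6, 7}  B2 = {2, 3, 4, 6, 7}  B3 = {1, 3, 4, 5, 6}
Tree: B1–B2, B1–B3
Each bag holds 5 vertices, so the decomposition has width 4, which upper-bounds the treewidth. Conversely, {1, 3, 4, 5, 6} is a clique of size 5, and the vertices of any clique must share a bag in every tree decomposition; so some bag has ≥ 5 vertices and tw(G) ≥ 4. Therefore the treewidth is 4.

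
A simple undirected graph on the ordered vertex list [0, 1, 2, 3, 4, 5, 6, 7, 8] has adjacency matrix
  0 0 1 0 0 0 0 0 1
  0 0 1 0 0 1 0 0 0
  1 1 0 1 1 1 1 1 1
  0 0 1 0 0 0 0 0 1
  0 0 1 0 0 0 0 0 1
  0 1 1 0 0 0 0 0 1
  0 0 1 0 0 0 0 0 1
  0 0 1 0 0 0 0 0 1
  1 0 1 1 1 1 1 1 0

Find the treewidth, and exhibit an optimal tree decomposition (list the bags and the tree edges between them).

Treewidth 2.
One optimal decomposition is:
Bags: B1 = {2, 6, 8}  B2 = {2, 7, 8}  B3 = {2, 5, 8}  B4 = {1, 2, 5}  B5 = {2, 4, 8}  B6 = {2, 3, 8}  B7 = {0, 2, 8}
Tree: B1–B2, B1–B3, B3–B4, B2–B5, B3–B6, B5–B7

Every bag has size at most 3, so the width is 3 − 1 = 2 and tw(G) ≤ 2. For the lower bound, the 3 vertices {0, 2, 8} are pairwise adjacent, and any tree decomposition puts a clique entirely inside one bag — forcing width ≥ 2. The upper and lower bounds meet at 2, so that is the treewidth.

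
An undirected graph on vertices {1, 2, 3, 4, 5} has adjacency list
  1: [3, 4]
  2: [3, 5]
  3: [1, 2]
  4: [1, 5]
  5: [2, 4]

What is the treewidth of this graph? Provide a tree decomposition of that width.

The largest bag has 3 vertices, giving width 2; this decomposition certifies tw(G) ≤ 2. Since 2–5–4–1–3–2 is a cycle in G, G is not acyclic. Forests are exactly the graphs of treewidth ≤ 1, so tw(G) ≥ 2. Combining the bounds, tw(G) = 2.

Treewidth 2.
One such decomposition:
Bags: B1 = {2, 4, 5}  B2 = {1, 2, 4}  B3 = {1, 2, 3}
Tree: B1–B2, B2–B3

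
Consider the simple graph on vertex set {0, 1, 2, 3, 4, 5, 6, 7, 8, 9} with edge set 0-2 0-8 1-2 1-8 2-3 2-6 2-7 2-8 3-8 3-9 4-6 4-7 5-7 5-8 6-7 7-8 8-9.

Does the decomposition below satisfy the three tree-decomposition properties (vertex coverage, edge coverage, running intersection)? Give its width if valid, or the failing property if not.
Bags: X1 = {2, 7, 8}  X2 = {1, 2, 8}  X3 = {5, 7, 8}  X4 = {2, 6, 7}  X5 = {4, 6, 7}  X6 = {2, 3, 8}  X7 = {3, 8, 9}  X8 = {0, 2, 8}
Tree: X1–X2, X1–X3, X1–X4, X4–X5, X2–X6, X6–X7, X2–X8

Checking the three conditions: (i) the bags cover all of {0, 1, 2, 3, 4, 5, 6, 7, 8, 9}; (ii) for each edge, some bag contains both endpoints; (iii) the bags containing any fixed vertex form a subtree. All hold, so the decomposition is valid with width 3 − 1 = 2.

Yes; width 2.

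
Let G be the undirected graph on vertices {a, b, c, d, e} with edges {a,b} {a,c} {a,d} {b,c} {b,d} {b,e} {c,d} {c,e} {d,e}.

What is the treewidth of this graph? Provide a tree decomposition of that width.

Each bag holds 4 vertices, so the decomposition has width 3, which upper-bounds the treewidth. Conversely, {b, c, d, e} is a clique of size 4, and the vertices of any clique must share a bag in every tree decomposition; so some bag has ≥ 4 vertices and tw(G) ≥ 3. The upper and lower bounds meet at 3, so that is the treewidth.

Treewidth 3.
One such decomposition:
Bags: B1 = {b, c, d, e}  B2 = {a, b, c, d}
Tree: B1–B2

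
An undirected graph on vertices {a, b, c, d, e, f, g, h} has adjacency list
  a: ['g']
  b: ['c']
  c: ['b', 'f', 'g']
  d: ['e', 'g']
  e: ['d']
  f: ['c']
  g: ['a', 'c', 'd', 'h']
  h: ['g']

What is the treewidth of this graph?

A width-1 tree decomposition is:
Bags: B1 = {c, g}  B2 = {c, f}  B3 = {b, c}  B4 = {g, h}  B5 = {d, g}  B6 = {a, g}  B7 = {d, e}
Tree: B1–B2, B2–B3, B1–B4, B1–B5, B5–B6, B5–B7
Every bag has size at most 2, so the width is 2 − 1 = 1 and tw(G) ≤ 1. Since G has at least one edge (e.g. c–g), it is not an edgeless graph, so tw(G) ≥ 1. Hence tw(G) = 1 exactly.

1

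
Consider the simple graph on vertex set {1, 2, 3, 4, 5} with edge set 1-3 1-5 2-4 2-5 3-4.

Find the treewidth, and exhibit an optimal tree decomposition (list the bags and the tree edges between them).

The largest bag has 3 vertices, giving width 2; this decomposition certifies tw(G) ≤ 2. Since 2–5–1–3–4–2 is a cycle in G, G is not acyclic. Forests are exactly the graphs of treewidth ≤ 1, so tw(G) ≥ 2. Combining the bounds, tw(G) = 2.

Treewidth 2.
One such decomposition:
Bags: B1 = {1, 2, 5}  B2 = {1, 2, 3}  B3 = {2, 3, 4}
Tree: B1–B2, B2–B3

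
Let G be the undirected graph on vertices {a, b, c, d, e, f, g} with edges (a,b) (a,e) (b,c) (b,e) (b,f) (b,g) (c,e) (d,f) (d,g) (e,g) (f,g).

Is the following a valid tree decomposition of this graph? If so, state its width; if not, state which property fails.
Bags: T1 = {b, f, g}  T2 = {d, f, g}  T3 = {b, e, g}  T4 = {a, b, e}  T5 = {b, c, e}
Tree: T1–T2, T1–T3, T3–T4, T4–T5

Every vertex of G appears in some bag (union = {a, b, c, d, e, f, g}); every edge is covered by a bag; and for each vertex v the set of bags containing v is connected in the bag tree. The decomposition is therefore valid. The largest bag has 3 vertices, so the width is 2.

Yes; width 2.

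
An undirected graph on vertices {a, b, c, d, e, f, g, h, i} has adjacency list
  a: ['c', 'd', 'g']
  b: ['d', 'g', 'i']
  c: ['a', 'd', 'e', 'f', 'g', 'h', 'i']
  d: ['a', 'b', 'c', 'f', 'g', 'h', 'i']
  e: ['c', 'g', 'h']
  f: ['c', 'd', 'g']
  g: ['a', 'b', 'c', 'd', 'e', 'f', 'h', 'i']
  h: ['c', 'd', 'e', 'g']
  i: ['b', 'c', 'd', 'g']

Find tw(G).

3

A width-3 tree decomposition is:
Bags: B1 = {c, e, g, h}  B2 = {c, d, g, h}  B3 = {c, d, g, i}  B4 = {c, d, f, g}  B5 = {a, c, d, g}  B6 = {b, d, g, i}
Tree: B1–B2, B2–B3, B2–B4, B4–B5, B3–B6
The largest bag has 4 vertices, giving width 3; this decomposition certifies tw(G) ≤ 3. Conversely, {c, d, g, h} is a clique of size 4, and the vertices of any clique must share a bag in every tree decomposition; so some bag has ≥ 4 vertices and tw(G) ≥ 3. Combining the bounds, tw(G) = 3.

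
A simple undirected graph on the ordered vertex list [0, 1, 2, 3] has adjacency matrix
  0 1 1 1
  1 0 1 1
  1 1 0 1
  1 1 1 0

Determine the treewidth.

A width-3 tree decomposition is:
Bags: B1 = {0, 1, 2, 3}
Tree: (single bag)
With just one bag of size 4, the width is 4 − 1 = 3, so tw(G) ≤ 3. On the other hand G contains the 4-clique {0, 1, 2, 3}. A clique must lie in a single bag of any decomposition, so no decomposition can have width below 3. Combining the bounds, tw(G) = 3.

3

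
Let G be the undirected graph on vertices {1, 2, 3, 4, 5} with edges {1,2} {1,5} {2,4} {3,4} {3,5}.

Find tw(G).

A width-2 tree decomposition is:
Bags: B1 = {3, 4, 5}  B2 = {2, 4, 5}  B3 = {1, 2, 5}
Tree: B1–B2, B2–B3
Each bag holds 3 vertices, so the decomposition has width 2, which upper-bounds the treewidth. Since 5–3–4–2–1–5 is a cycle in G, G is not acyclic. Forests are exactly the graphs of treewidth ≤ 1, so tw(G) ≥ 2. Combining the bounds, tw(G) = 2.

2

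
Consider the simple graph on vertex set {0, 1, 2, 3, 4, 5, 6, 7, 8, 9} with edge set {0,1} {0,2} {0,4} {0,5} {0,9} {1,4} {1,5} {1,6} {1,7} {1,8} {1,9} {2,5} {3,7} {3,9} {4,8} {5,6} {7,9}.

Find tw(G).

A width-2 tree decomposition is:
Bags: B1 = {0, 1, 9}  B2 = {0, 1, 5}  B3 = {0, 2, 5}  B4 = {0, 1, 4}  B5 = {1, 7, 9}  B6 = {1, 5, 6}  B7 = {3, 7, 9}  B8 = {1, 4, 8}
Tree: B1–B2, B2–B3, B1–B4, B1–B5, B2–B6, B5–B7, B4–B8
Every bag has size at most 3, so the width is 3 − 1 = 2 and tw(G) ≤ 2. For the lower bound, the 3 vertices {0, 1, 9} are pairwise adjacent, and any tree decomposition puts a clique entirely inside one bag — forcing width ≥ 2. The upper and lower bounds meet at 2, so that is the treewidth.

2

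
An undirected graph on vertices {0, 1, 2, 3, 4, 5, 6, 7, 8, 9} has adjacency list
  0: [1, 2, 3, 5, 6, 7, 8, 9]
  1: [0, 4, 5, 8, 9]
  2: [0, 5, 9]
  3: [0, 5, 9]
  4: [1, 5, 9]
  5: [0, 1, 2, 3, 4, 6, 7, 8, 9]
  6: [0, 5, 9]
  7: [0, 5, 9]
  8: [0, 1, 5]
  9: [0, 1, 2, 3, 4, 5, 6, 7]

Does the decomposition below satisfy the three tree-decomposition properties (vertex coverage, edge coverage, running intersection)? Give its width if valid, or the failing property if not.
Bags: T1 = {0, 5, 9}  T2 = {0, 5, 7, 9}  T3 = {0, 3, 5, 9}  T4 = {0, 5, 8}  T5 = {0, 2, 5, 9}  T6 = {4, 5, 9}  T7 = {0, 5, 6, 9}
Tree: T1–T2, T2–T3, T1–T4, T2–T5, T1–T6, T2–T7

A tree decomposition must satisfy three properties: every vertex lies in some bag; for every edge, both endpoints lie together in some bag; and for every vertex, the bags containing it form a connected subtree. Here vertex 1 appears in no bag, so the decomposition is invalid.

No — vertex 1 appears in no bag.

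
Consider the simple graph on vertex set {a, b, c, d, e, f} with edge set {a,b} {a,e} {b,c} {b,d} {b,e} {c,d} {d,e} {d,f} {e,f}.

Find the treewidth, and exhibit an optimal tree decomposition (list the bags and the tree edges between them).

The largest bag has 3 vertices, giving width 2; this decomposition certifies tw(G) ≤ 2. For the lower bound, the 3 vertices {d, e, f} are pairwise adjacent, and any tree decomposition puts a clique entirely inside one bag — forcing width ≥ 2. Therefore the treewidth is 2.

Treewidth 2.
One optimal decomposition is:
Bags: B1 = {a, b, e}  B2 = {b, d, e}  B3 = {d, e, f}  B4 = {b, c, d}
Tree: B1–B2, B2–B3, B2–B4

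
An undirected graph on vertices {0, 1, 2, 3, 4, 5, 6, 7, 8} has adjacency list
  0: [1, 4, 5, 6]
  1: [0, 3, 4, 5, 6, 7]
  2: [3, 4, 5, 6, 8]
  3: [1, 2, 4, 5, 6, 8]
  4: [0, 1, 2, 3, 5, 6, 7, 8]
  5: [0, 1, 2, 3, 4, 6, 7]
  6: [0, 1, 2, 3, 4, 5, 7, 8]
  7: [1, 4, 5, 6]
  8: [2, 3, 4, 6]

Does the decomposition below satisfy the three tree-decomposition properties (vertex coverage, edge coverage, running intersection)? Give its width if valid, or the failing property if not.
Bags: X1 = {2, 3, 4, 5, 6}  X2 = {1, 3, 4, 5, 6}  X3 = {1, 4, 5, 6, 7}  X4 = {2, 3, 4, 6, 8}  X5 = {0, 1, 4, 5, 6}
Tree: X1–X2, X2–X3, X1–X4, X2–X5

Every vertex of G appears in some bag (union = {0, 1, 2, 3, 4, 5, 6, 7, 8}); every edge is covered by a bag; and for each vertex v the set of bags containing v is connected in the bag tree. The decomposition is therefore valid. The largest bag has 5 vertices, so the width is 4.

Yes; width 4.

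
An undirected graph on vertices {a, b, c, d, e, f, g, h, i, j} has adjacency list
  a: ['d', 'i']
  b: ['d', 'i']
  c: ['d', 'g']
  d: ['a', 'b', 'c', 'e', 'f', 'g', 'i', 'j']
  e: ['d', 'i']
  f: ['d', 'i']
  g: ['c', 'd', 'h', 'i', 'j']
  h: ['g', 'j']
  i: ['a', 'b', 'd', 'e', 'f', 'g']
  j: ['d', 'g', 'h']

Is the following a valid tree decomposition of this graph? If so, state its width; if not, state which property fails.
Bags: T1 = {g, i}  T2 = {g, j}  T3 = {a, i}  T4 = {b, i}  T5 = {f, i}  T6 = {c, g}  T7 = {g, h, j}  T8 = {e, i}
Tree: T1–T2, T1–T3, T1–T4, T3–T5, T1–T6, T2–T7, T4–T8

No — vertex d appears in no bag.

A tree decomposition must satisfy three properties: every vertex lies in some bag; for every edge, both endpoints lie together in some bag; and for every vertex, the bags containing it form a connected subtree. Here vertex d appears in no bag, so the decomposition is invalid.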